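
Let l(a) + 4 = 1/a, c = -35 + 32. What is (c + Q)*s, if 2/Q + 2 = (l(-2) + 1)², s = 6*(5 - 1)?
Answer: -2760/41 ≈ -67.317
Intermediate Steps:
c = -3
l(a) = -4 + 1/a
s = 24 (s = 6*4 = 24)
Q = 8/41 (Q = 2/(-2 + ((-4 + 1/(-2)) + 1)²) = 2/(-2 + ((-4 - ½) + 1)²) = 2/(-2 + (-9/2 + 1)²) = 2/(-2 + (-7/2)²) = 2/(-2 + 49/4) = 2/(41/4) = 2*(4/41) = 8/41 ≈ 0.19512)
(c + Q)*s = (-3 + 8/41)*24 = -115/41*24 = -2760/41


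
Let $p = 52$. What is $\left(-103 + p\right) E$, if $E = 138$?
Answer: $-7038$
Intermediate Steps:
$\left(-103 + p\right) E = \left(-103 + 52\right) 138 = \left(-51\right) 138 = -7038$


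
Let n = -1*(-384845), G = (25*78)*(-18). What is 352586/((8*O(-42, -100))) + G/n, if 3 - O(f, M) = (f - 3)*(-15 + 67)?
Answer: 190187387/10159908 ≈ 18.719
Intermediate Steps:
O(f, M) = 159 - 52*f (O(f, M) = 3 - (f - 3)*(-15 + 67) = 3 - (-3 + f)*52 = 3 - (-156 + 52*f) = 3 + (156 - 52*f) = 159 - 52*f)
G = -35100 (G = 1950*(-18) = -35100)
n = 384845
352586/((8*O(-42, -100))) + G/n = 352586/((8*(159 - 52*(-42)))) - 35100/384845 = 352586/((8*(159 + 2184))) - 35100*1/384845 = 352586/((8*2343)) - 7020/76969 = 352586/18744 - 7020/76969 = 352586*(1/18744) - 7020/76969 = 2483/132 - 7020/76969 = 190187387/10159908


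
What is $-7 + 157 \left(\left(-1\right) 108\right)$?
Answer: $-16963$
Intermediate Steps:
$-7 + 157 \left(\left(-1\right) 108\right) = -7 + 157 \left(-108\right) = -7 - 16956 = -16963$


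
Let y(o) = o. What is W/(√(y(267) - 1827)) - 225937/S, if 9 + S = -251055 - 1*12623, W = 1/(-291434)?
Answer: 225937/263687 + I*√390/227318520 ≈ 0.85684 + 8.6876e-8*I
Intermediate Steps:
W = -1/291434 ≈ -3.4313e-6
S = -263687 (S = -9 + (-251055 - 1*12623) = -9 + (-251055 - 12623) = -9 - 263678 = -263687)
W/(√(y(267) - 1827)) - 225937/S = -1/(291434*√(267 - 1827)) - 225937/(-263687) = -(-I*√390/780)/291434 - 225937*(-1/263687) = -(-I*√390/780)/291434 + 225937/263687 = -(-1)*I*√390/227318520 + 225937/263687 = I*√390/227318520 + 225937/263687 = 225937/263687 + I*√390/227318520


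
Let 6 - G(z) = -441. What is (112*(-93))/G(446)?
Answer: -3472/149 ≈ -23.302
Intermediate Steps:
G(z) = 447 (G(z) = 6 - 1*(-441) = 6 + 441 = 447)
(112*(-93))/G(446) = (112*(-93))/447 = -10416*1/447 = -3472/149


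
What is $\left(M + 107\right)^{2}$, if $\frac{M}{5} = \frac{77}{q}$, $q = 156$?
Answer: $\frac{291623929}{24336} \approx 11983.0$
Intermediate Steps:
$M = \frac{385}{156}$ ($M = 5 \cdot \frac{77}{156} = \frac{385}{156} \approx 2.4679$)
$\left(M + 107\right)^{2} = \left(\frac{385}{156} + 107\right)^{2} = \left(\frac{17077}{156}\right)^{2} = \frac{291623929}{24336}$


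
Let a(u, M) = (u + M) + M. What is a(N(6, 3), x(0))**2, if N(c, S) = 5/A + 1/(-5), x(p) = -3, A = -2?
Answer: 7569/100 ≈ 75.690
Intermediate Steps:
N(c, S) = -27/10 (N(c, S) = 5/(-2) + 1/(-5) = 5*(-1/2) + 1*(-1/5) = -5/2 - 1/5 = -27/10)
a(u, M) = u + 2*M (a(u, M) = (M + u) + M = u + 2*M)
a(N(6, 3), x(0))**2 = (-27/10 + 2*(-3))**2 = (-27/10 - 6)**2 = (-87/10)**2 = 7569/100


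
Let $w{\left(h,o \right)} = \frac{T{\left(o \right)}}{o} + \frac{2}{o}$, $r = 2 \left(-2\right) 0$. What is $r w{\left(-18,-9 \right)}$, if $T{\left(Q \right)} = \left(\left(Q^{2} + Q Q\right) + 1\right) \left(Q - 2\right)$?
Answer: $0$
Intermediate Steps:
$r = 0$ ($r = \left(-4\right) 0 = 0$)
$T{\left(Q \right)} = \left(1 + 2 Q^{2}\right) \left(-2 + Q\right)$ ($T{\left(Q \right)} = \left(\left(Q^{2} + Q^{2}\right) + 1\right) \left(-2 + Q\right) = \left(2 Q^{2} + 1\right) \left(-2 + Q\right) = \left(1 + 2 Q^{2}\right) \left(-2 + Q\right)$)
$w{\left(h,o \right)} = \frac{2}{o} + \frac{-2 + o - 4 o^{2} + 2 o^{3}}{o}$ ($w{\left(h,o \right)} = \frac{-2 + o - 4 o^{2} + 2 o^{3}}{o} + \frac{2}{o} = \frac{2}{o} + \frac{-2 + o - 4 o^{2} + 2 o^{3}}{o}$)
$r w{\left(-18,-9 \right)} = 0 \left(1 - -36 + 2 \left(-9\right)^{2}\right) = 0 \left(1 + 36 + 2 \cdot 81\right) = 0 \left(1 + 36 + 162\right) = 0 \cdot 199 = 0$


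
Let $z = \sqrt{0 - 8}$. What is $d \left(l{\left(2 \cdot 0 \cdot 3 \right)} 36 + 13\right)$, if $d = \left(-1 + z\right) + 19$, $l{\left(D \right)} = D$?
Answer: $234 + 26 i \sqrt{2} \approx 234.0 + 36.77 i$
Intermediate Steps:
$z = 2 i \sqrt{2}$ ($z = \sqrt{-8} = 2 i \sqrt{2} \approx 2.8284 i$)
$d = 18 + 2 i \sqrt{2}$ ($d = \left(-1 + 2 i \sqrt{2}\right) + 19 = 18 + 2 i \sqrt{2} \approx 18.0 + 2.8284 i$)
$d \left(l{\left(2 \cdot 0 \cdot 3 \right)} 36 + 13\right) = \left(18 + 2 i \sqrt{2}\right) \left(2 \cdot 0 \cdot 3 \cdot 36 + 13\right) = \left(18 + 2 i \sqrt{2}\right) \left(0 \cdot 3 \cdot 36 + 13\right) = \left(18 + 2 i \sqrt{2}\right) \left(0 \cdot 36 + 13\right) = \left(18 + 2 i \sqrt{2}\right) \left(0 + 13\right) = \left(18 + 2 i \sqrt{2}\right) 13 = 234 + 26 i \sqrt{2}$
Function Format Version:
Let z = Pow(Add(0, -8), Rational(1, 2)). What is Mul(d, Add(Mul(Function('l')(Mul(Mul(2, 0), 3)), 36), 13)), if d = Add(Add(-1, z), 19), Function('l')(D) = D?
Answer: Add(234, Mul(26, I, Pow(2, Rational(1, 2)))) ≈ Add(234.00, Mul(36.770, I))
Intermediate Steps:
z = Mul(2, I, Pow(2, Rational(1, 2))) (z = Pow(-8, Rational(1, 2)) = Mul(2, I, Pow(2, Rational(1, 2))) ≈ Mul(2.8284, I))
d = Add(18, Mul(2, I, Pow(2, Rational(1, 2)))) (d = Add(Add(-1, Mul(2, I, Pow(2, Rational(1, 2)))), 19) = Add(18, Mul(2, I, Pow(2, Rational(1, 2)))) ≈ Add(18.000, Mul(2.8284, I)))
Mul(d, Add(Mul(Function('l')(Mul(Mul(2, 0), 3)), 36), 13)) = Mul(Add(18, Mul(2, I, Pow(2, Rational(1, 2)))), Add(Mul(Mul(Mul(2, 0), 3), 36), 13)) = Mul(Add(18, Mul(2, I, Pow(2, Rational(1, 2)))), Add(Mul(Mul(0, 3), 36), 13)) = Mul(Add(18, Mul(2, I, Pow(2, Rational(1, 2)))), Add(Mul(0, 36), 13)) = Mul(Add(18, Mul(2, I, Pow(2, Rational(1, 2)))), Add(0, 13)) = Mul(Add(18, Mul(2, I, Pow(2, Rational(1, 2)))), 13) = Add(234, Mul(26, I, Pow(2, Rational(1, 2))))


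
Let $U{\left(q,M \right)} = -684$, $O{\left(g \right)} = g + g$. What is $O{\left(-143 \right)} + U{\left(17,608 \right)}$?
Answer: $-970$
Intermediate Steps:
$O{\left(g \right)} = 2 g$
$O{\left(-143 \right)} + U{\left(17,608 \right)} = 2 \left(-143\right) - 684 = -286 - 684 = -970$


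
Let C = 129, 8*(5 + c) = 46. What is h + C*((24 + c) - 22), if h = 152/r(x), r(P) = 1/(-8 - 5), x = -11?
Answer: -6485/4 ≈ -1621.3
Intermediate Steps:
c = ¾ (c = -5 + (⅛)*46 = -5 + 23/4 = ¾ ≈ 0.75000)
r(P) = -1/13 (r(P) = 1/(-13) = -1/13)
h = -1976 (h = 152/(-1/13) = 152*(-13) = -1976)
h + C*((24 + c) - 22) = -1976 + 129*((24 + ¾) - 22) = -1976 + 129*(99/4 - 22) = -1976 + 129*(11/4) = -1976 + 1419/4 = -6485/4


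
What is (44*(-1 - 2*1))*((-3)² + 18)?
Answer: -3564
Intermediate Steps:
(44*(-1 - 2*1))*((-3)² + 18) = (44*(-1 - 2))*(9 + 18) = (44*(-3))*27 = -132*27 = -3564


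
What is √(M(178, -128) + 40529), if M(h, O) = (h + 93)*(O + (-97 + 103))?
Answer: √7467 ≈ 86.412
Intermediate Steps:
M(h, O) = (6 + O)*(93 + h) (M(h, O) = (93 + h)*(O + 6) = (93 + h)*(6 + O) = (6 + O)*(93 + h))
√(M(178, -128) + 40529) = √((558 + 6*178 + 93*(-128) - 128*178) + 40529) = √((558 + 1068 - 11904 - 22784) + 40529) = √(-33062 + 40529) = √7467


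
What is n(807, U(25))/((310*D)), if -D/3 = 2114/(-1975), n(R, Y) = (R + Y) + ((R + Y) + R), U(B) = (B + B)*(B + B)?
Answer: 2931295/393204 ≈ 7.4549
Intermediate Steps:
U(B) = 4*B² (U(B) = (2*B)*(2*B) = 4*B²)
n(R, Y) = 2*Y + 3*R (n(R, Y) = (R + Y) + (Y + 2*R) = 2*Y + 3*R)
D = 6342/1975 (D = -6342/(-1975) = -6342*(-1)/1975 = -3*(-2114/1975) = 6342/1975 ≈ 3.2111)
n(807, U(25))/((310*D)) = (2*(4*25²) + 3*807)/((310*(6342/1975))) = (2*(4*625) + 2421)/(393204/395) = (2*2500 + 2421)*(395/393204) = (5000 + 2421)*(395/393204) = 7421*(395/393204) = 2931295/393204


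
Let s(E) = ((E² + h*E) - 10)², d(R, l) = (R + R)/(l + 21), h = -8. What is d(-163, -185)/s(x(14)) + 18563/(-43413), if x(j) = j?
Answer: -8328304697/19493826216 ≈ -0.42723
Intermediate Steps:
d(R, l) = 2*R/(21 + l) (d(R, l) = (2*R)/(21 + l) = 2*R/(21 + l))
s(E) = (-10 + E² - 8*E)² (s(E) = ((E² - 8*E) - 10)² = (-10 + E² - 8*E)²)
d(-163, -185)/s(x(14)) + 18563/(-43413) = (2*(-163)/(21 - 185))/((-10 + 14² - 8*14)²) + 18563/(-43413) = (2*(-163)/(-164))/((-10 + 196 - 112)²) + 18563*(-1/43413) = (2*(-163)*(-1/164))/(74²) - 18563/43413 = (163/82)/5476 - 18563/43413 = (163/82)*(1/5476) - 18563/43413 = 163/449032 - 18563/43413 = -8328304697/19493826216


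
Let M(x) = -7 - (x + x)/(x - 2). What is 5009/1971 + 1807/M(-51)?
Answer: -186395384/932283 ≈ -199.93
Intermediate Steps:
M(x) = -7 - 2*x/(-2 + x)
5009/1971 + 1807/M(-51) = 5009/1971 + 1807/(((14 - 9*(-51))/(-2 - 51))) = 5009*(1/1971) + 1807/(((14 + 459)/(-53))) = 5009/1971 + 1807/((-1/53*473)) = 5009/1971 + 1807/(-473/53) = 5009/1971 + 1807*(-53/473) = 5009/1971 - 95771/473 = -186395384/932283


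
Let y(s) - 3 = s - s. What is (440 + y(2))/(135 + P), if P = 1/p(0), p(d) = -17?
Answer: 7531/2294 ≈ 3.2829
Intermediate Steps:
y(s) = 3 (y(s) = 3 + (s - s) = 3 + 0 = 3)
P = -1/17 (P = 1/(-17) = -1/17 ≈ -0.058824)
(440 + y(2))/(135 + P) = (440 + 3)/(135 - 1/17) = 443/(2294/17) = 443*(17/2294) = 7531/2294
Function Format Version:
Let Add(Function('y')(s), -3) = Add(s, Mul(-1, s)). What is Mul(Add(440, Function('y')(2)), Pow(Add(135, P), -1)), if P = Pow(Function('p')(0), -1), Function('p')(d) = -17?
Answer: Rational(7531, 2294) ≈ 3.2829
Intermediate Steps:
Function('y')(s) = 3 (Function('y')(s) = Add(3, Add(s, Mul(-1, s))) = Add(3, 0) = 3)
P = Rational(-1, 17) (P = Pow(-17, -1) = Rational(-1, 17) ≈ -0.058824)
Mul(Add(440, Function('y')(2)), Pow(Add(135, P), -1)) = Mul(Add(440, 3), Pow(Add(135, Rational(-1, 17)), -1)) = Mul(443, Pow(Rational(2294, 17), -1)) = Mul(443, Rational(17, 2294)) = Rational(7531, 2294)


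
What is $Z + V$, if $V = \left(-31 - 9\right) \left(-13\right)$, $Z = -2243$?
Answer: $-1723$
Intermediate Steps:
$V = 520$ ($V = \left(-40\right) \left(-13\right) = 520$)
$Z + V = -2243 + 520 = -1723$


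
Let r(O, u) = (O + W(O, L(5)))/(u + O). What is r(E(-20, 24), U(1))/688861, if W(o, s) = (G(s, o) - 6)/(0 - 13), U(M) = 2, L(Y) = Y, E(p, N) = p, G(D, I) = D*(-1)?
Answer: 83/53731158 ≈ 1.5447e-6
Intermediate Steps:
G(D, I) = -D
W(o, s) = 6/13 + s/13 (W(o, s) = (-s - 6)/(0 - 13) = (-6 - s)/(-13) = (-6 - s)*(-1/13) = 6/13 + s/13)
r(O, u) = (11/13 + O)/(O + u) (r(O, u) = (O + (6/13 + (1/13)*5))/(u + O) = (O + (6/13 + 5/13))/(O + u) = (O + 11/13)/(O + u) = (11/13 + O)/(O + u))
r(E(-20, 24), U(1))/688861 = ((11/13 - 20)/(-20 + 2))/688861 = (-249/13/(-18))*(1/688861) = -1/18*(-249/13)*(1/688861) = (83/78)*(1/688861) = 83/53731158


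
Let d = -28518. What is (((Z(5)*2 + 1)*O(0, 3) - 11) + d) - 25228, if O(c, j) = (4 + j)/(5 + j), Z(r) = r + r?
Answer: -429909/8 ≈ -53739.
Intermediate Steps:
Z(r) = 2*r
O(c, j) = (4 + j)/(5 + j)
(((Z(5)*2 + 1)*O(0, 3) - 11) + d) - 25228 = ((((2*5)*2 + 1)*((4 + 3)/(5 + 3)) - 11) - 28518) - 25228 = (((10*2 + 1)*(7/8) - 11) - 28518) - 25228 = (((20 + 1)*((1/8)*7) - 11) - 28518) - 25228 = ((21*(7/8) - 11) - 28518) - 25228 = ((147/8 - 11) - 28518) - 25228 = (59/8 - 28518) - 25228 = -228085/8 - 25228 = -429909/8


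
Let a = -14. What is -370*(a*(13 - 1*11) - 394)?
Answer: 156140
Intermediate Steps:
-370*(a*(13 - 1*11) - 394) = -370*(-14*(13 - 1*11) - 394) = -370*(-14*(13 - 11) - 394) = -370*(-14*2 - 394) = -370*(-28 - 394) = -370*(-422) = 156140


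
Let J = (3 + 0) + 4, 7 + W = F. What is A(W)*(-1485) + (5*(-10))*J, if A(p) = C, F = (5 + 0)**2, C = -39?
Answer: 57565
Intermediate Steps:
F = 25 (F = 5**2 = 25)
W = 18 (W = -7 + 25 = 18)
J = 7 (J = 3 + 4 = 7)
A(p) = -39
A(W)*(-1485) + (5*(-10))*J = -39*(-1485) + (5*(-10))*7 = 57915 - 50*7 = 57915 - 350 = 57565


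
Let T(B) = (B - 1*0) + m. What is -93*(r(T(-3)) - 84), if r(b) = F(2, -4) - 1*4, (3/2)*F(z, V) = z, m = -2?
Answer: 8060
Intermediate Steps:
F(z, V) = 2*z/3
T(B) = -2 + B (T(B) = (B - 1*0) - 2 = (B + 0) - 2 = B - 2 = -2 + B)
r(b) = -8/3 (r(b) = (⅔)*2 - 1*4 = 4/3 - 4 = -8/3)
-93*(r(T(-3)) - 84) = -93*(-8/3 - 84) = -93*(-260/3) = 8060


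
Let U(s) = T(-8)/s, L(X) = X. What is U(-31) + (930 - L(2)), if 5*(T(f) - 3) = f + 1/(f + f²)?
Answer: 8054647/8680 ≈ 927.96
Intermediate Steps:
T(f) = 3 + f/5 + 1/(5*(f + f²)) (T(f) = 3 + (f + 1/(f + f²))/5 = 3 + (f/5 + 1/(5*(f + f²))) = 3 + f/5 + 1/(5*(f + f²)))
U(s) = 393/(280*s) (U(s) = ((⅕)*(1 + (-8)³ + 15*(-8) + 16*(-8)²)/(-8*(1 - 8)))/s = ((⅕)*(-⅛)*(1 - 512 - 120 + 16*64)/(-7))/s = ((⅕)*(-⅛)*(-⅐)*(1 - 512 - 120 + 1024))/s = ((⅕)*(-⅛)*(-⅐)*393)/s = 393/(280*s))
U(-31) + (930 - L(2)) = (393/280)/(-31) + (930 - 1*2) = (393/280)*(-1/31) + (930 - 2) = -393/8680 + 928 = 8054647/8680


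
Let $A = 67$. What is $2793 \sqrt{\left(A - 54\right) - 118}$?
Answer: $2793 i \sqrt{105} \approx 28620.0 i$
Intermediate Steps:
$2793 \sqrt{\left(A - 54\right) - 118} = 2793 \sqrt{\left(67 - 54\right) - 118} = 2793 \sqrt{13 - 118} = 2793 \sqrt{-105} = 2793 i \sqrt{105}$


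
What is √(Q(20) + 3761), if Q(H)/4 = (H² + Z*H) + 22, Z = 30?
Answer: √7849 ≈ 88.595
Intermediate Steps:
Q(H) = 88 + 4*H² + 120*H (Q(H) = 4*((H² + 30*H) + 22) = 4*(22 + H² + 30*H) = 88 + 4*H² + 120*H)
√(Q(20) + 3761) = √((88 + 4*20² + 120*20) + 3761) = √((88 + 4*400 + 2400) + 3761) = √((88 + 1600 + 2400) + 3761) = √(4088 + 3761) = √7849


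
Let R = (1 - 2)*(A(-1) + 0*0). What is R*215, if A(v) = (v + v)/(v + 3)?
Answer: 215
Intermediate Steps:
A(v) = 2*v/(3 + v) (A(v) = (2*v)/(3 + v) = 2*v/(3 + v))
R = 1 (R = (1 - 2)*(2*(-1)/(3 - 1) + 0*0) = -(2*(-1)/2 + 0) = -(2*(-1)*(1/2) + 0) = -(-1 + 0) = -1*(-1) = 1)
R*215 = 1*215 = 215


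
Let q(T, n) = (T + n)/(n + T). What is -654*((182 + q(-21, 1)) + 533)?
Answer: -468264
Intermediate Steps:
q(T, n) = 1 (q(T, n) = (T + n)/(T + n) = 1)
-654*((182 + q(-21, 1)) + 533) = -654*((182 + 1) + 533) = -654*(183 + 533) = -654*716 = -468264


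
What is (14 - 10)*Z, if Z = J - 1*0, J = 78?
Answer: 312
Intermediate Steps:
Z = 78 (Z = 78 - 1*0 = 78 + 0 = 78)
(14 - 10)*Z = (14 - 10)*78 = 4*78 = 312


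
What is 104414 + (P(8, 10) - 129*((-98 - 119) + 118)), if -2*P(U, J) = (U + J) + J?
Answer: 117171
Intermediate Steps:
P(U, J) = -J - U/2 (P(U, J) = -((U + J) + J)/2 = -((J + U) + J)/2 = -(U + 2*J)/2 = -J - U/2)
104414 + (P(8, 10) - 129*((-98 - 119) + 118)) = 104414 + ((-1*10 - ½*8) - 129*((-98 - 119) + 118)) = 104414 + ((-10 - 4) - 129*(-217 + 118)) = 104414 + (-14 - 129*(-99)) = 104414 + (-14 + 12771) = 104414 + 12757 = 117171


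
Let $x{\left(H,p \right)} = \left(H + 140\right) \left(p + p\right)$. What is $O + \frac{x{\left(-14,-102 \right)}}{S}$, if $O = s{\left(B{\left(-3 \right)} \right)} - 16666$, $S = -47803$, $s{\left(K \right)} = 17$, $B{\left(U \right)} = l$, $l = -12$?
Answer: $- \frac{113692349}{6829} \approx -16648.0$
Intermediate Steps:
$x{\left(H,p \right)} = 2 p \left(140 + H\right)$ ($x{\left(H,p \right)} = \left(140 + H\right) 2 p = 2 p \left(140 + H\right)$)
$B{\left(U \right)} = -12$
$O = -16649$ ($O = 17 - 16666 = -16649$)
$O + \frac{x{\left(-14,-102 \right)}}{S} = -16649 + \frac{2 \left(-102\right) \left(140 - 14\right)}{-47803} = -16649 + 2 \left(-102\right) 126 \left(- \frac{1}{47803}\right) = -16649 - - \frac{3672}{6829} = -16649 + \frac{3672}{6829} = - \frac{113692349}{6829}$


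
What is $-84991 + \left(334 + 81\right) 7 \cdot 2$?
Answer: $-79181$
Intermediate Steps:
$-84991 + \left(334 + 81\right) 7 \cdot 2 = -84991 + 415 \cdot 14 = -84991 + 5810 = -79181$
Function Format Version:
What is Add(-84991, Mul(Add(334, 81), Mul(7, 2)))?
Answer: -79181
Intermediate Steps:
Add(-84991, Mul(Add(334, 81), Mul(7, 2))) = Add(-84991, Mul(415, 14)) = Add(-84991, 5810) = -79181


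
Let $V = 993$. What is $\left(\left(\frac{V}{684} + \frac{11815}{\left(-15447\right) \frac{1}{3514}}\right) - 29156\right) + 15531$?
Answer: $- \frac{335947813}{20596} \approx -16311.0$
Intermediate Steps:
$\left(\left(\frac{V}{684} + \frac{11815}{\left(-15447\right) \frac{1}{3514}}\right) - 29156\right) + 15531 = \left(\left(\frac{993}{684} + \frac{11815}{\left(-15447\right) \frac{1}{3514}}\right) - 29156\right) + 15531 = \left(\left(993 \cdot \frac{1}{684} + \frac{11815}{\left(-15447\right) \frac{1}{3514}}\right) - 29156\right) + 15531 = \left(\left(\frac{331}{228} + \frac{11815}{- \frac{15447}{3514}}\right) - 29156\right) + 15531 = \left(\left(\frac{331}{228} + 11815 \left(- \frac{3514}{15447}\right)\right) - 29156\right) + 15531 = \left(\left(\frac{331}{228} - \frac{41517910}{15447}\right) - 29156\right) + 15531 = \left(- \frac{55327313}{20596} - 29156\right) + 15531 = - \frac{655824289}{20596} + 15531 = - \frac{335947813}{20596}$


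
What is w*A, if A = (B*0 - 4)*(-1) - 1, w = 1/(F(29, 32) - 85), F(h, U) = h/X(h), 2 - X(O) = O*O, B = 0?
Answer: -2517/71344 ≈ -0.035280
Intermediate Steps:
X(O) = 2 - O² (X(O) = 2 - O*O = 2 - O²)
F(h, U) = h/(2 - h²)
w = -839/71344 (w = 1/(-1*29/(-2 + 29²) - 85) = 1/(-1*29/(-2 + 841) - 85) = 1/(-1*29/839 - 85) = 1/(-1*29*1/839 - 85) = 1/(-29/839 - 85) = 1/(-71344/839) = -839/71344 ≈ -0.011760)
A = 3 (A = (0*0 - 4)*(-1) - 1 = (0 - 4)*(-1) - 1 = -4*(-1) - 1 = 4 - 1 = 3)
w*A = -839/71344*3 = -2517/71344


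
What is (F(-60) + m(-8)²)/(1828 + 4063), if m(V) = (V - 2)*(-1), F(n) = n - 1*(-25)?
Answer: 65/5891 ≈ 0.011034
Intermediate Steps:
F(n) = 25 + n (F(n) = n + 25 = 25 + n)
m(V) = 2 - V (m(V) = (-2 + V)*(-1) = 2 - V)
(F(-60) + m(-8)²)/(1828 + 4063) = ((25 - 60) + (2 - 1*(-8))²)/(1828 + 4063) = (-35 + (2 + 8)²)/5891 = (-35 + 10²)*(1/5891) = (-35 + 100)*(1/5891) = 65*(1/5891) = 65/5891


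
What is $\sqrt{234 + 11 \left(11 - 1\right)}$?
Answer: $2 \sqrt{86} \approx 18.547$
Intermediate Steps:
$\sqrt{234 + 11 \left(11 - 1\right)} = \sqrt{234 + 11 \cdot 10} = \sqrt{234 + 110} = \sqrt{344} = 2 \sqrt{86}$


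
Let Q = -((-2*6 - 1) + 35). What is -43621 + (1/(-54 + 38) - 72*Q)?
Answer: -672593/16 ≈ -42037.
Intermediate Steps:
Q = -22 (Q = -((-12 - 1) + 35) = -(-13 + 35) = -1*22 = -22)
-43621 + (1/(-54 + 38) - 72*Q) = -43621 + (1/(-54 + 38) - 72*(-22)) = -43621 + (1/(-16) + 1584) = -43621 + (-1/16 + 1584) = -43621 + 25343/16 = -672593/16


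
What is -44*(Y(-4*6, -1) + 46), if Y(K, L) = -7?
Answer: -1716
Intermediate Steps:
-44*(Y(-4*6, -1) + 46) = -44*(-7 + 46) = -44*39 = -1716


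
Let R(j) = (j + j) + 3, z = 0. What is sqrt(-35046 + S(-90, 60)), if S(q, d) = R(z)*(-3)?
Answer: 3*I*sqrt(3895) ≈ 187.23*I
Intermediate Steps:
R(j) = 3 + 2*j (R(j) = 2*j + 3 = 3 + 2*j)
S(q, d) = -9 (S(q, d) = (3 + 2*0)*(-3) = (3 + 0)*(-3) = 3*(-3) = -9)
sqrt(-35046 + S(-90, 60)) = sqrt(-35046 - 9) = sqrt(-35055) = 3*I*sqrt(3895)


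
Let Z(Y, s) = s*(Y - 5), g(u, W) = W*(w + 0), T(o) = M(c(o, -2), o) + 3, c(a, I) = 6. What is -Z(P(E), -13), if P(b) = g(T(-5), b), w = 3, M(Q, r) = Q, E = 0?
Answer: -65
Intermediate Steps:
T(o) = 9 (T(o) = 6 + 3 = 9)
g(u, W) = 3*W (g(u, W) = W*(3 + 0) = W*3 = 3*W)
P(b) = 3*b
Z(Y, s) = s*(-5 + Y)
-Z(P(E), -13) = -(-13)*(-5 + 3*0) = -(-13)*(-5 + 0) = -(-13)*(-5) = -1*65 = -65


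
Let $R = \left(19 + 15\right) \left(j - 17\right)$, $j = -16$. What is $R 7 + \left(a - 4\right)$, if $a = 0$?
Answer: $-7858$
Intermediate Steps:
$R = -1122$ ($R = \left(19 + 15\right) \left(-16 - 17\right) = 34 \left(-33\right) = -1122$)
$R 7 + \left(a - 4\right) = \left(-1122\right) 7 + \left(0 - 4\right) = -7854 + \left(0 - 4\right) = -7854 - 4 = -7858$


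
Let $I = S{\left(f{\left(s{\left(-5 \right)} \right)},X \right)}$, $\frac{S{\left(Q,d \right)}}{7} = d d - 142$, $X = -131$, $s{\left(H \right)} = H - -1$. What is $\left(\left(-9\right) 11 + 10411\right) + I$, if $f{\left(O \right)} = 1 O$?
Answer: $129445$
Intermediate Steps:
$s{\left(H \right)} = 1 + H$ ($s{\left(H \right)} = H + 1 = 1 + H$)
$f{\left(O \right)} = O$
$S{\left(Q,d \right)} = -994 + 7 d^{2}$ ($S{\left(Q,d \right)} = 7 \left(d d - 142\right) = 7 \left(d^{2} - 142\right) = 7 \left(-142 + d^{2}\right) = -994 + 7 d^{2}$)
$I = 119133$ ($I = -994 + 7 \left(-131\right)^{2} = -994 + 7 \cdot 17161 = -994 + 120127 = 119133$)
$\left(\left(-9\right) 11 + 10411\right) + I = \left(\left(-9\right) 11 + 10411\right) + 119133 = \left(-99 + 10411\right) + 119133 = 10312 + 119133 = 129445$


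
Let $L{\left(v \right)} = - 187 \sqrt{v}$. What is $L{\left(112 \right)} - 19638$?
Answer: $-19638 - 748 \sqrt{7} \approx -21617.0$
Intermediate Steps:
$L{\left(112 \right)} - 19638 = - 187 \sqrt{112} - 19638 = - 187 \cdot 4 \sqrt{7} - 19638 = - 748 \sqrt{7} - 19638 = -19638 - 748 \sqrt{7}$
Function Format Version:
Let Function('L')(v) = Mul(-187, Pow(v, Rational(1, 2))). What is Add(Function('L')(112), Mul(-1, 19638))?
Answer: Add(-19638, Mul(-748, Pow(7, Rational(1, 2)))) ≈ -21617.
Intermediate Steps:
Add(Function('L')(112), Mul(-1, 19638)) = Add(Mul(-187, Pow(112, Rational(1, 2))), Mul(-1, 19638)) = Add(Mul(-187, Mul(4, Pow(7, Rational(1, 2)))), -19638) = Add(Mul(-748, Pow(7, Rational(1, 2))), -19638) = Add(-19638, Mul(-748, Pow(7, Rational(1, 2))))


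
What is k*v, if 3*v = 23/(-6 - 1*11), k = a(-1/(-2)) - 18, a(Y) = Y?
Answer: 805/102 ≈ 7.8922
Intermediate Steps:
k = -35/2 (k = -1/(-2) - 18 = -1*(-1/2) - 18 = 1/2 - 18 = -35/2 ≈ -17.500)
v = -23/51 (v = (23/(-6 - 1*11))/3 = (23/(-6 - 11))/3 = (23/(-17))/3 = (23*(-1/17))/3 = (1/3)*(-23/17) = -23/51 ≈ -0.45098)
k*v = -35/2*(-23/51) = 805/102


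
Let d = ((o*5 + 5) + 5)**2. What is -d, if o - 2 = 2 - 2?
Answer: -400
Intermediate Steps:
o = 2 (o = 2 + (2 - 2) = 2 + 0 = 2)
d = 400 (d = ((2*5 + 5) + 5)**2 = ((10 + 5) + 5)**2 = (15 + 5)**2 = 20**2 = 400)
-d = -1*400 = -400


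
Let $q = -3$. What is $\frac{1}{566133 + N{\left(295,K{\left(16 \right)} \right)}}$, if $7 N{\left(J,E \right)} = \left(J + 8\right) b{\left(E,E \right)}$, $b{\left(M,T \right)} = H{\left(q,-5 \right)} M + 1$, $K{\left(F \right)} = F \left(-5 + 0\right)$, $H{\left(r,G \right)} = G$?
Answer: $\frac{7}{4084434} \approx 1.7138 \cdot 10^{-6}$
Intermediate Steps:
$K{\left(F \right)} = - 5 F$ ($K{\left(F \right)} = F \left(-5\right) = - 5 F$)
$b{\left(M,T \right)} = 1 - 5 M$ ($b{\left(M,T \right)} = - 5 M + 1 = 1 - 5 M$)
$N{\left(J,E \right)} = \frac{\left(1 - 5 E\right) \left(8 + J\right)}{7}$ ($N{\left(J,E \right)} = \frac{\left(J + 8\right) \left(1 - 5 E\right)}{7} = \frac{\left(8 + J\right) \left(1 - 5 E\right)}{7} = \frac{\left(1 - 5 E\right) \left(8 + J\right)}{7}$)
$\frac{1}{566133 + N{\left(295,K{\left(16 \right)} \right)}} = \frac{1}{566133 + \frac{\left(1 - 5 \left(\left(-5\right) 16\right)\right) \left(8 + 295\right)}{7}} = \frac{1}{566133 + \frac{1}{7} \left(1 - -400\right) 303} = \frac{1}{566133 + \frac{1}{7} \left(1 + 400\right) 303} = \frac{1}{566133 + \frac{1}{7} \cdot 401 \cdot 303} = \frac{1}{566133 + \frac{121503}{7}} = \frac{1}{\frac{4084434}{7}} = \frac{7}{4084434}$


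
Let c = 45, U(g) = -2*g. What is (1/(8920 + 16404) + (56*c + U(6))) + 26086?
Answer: 724114457/25324 ≈ 28594.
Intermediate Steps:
(1/(8920 + 16404) + (56*c + U(6))) + 26086 = (1/(8920 + 16404) + (56*45 - 2*6)) + 26086 = (1/25324 + (2520 - 12)) + 26086 = (1/25324 + 2508) + 26086 = 63512593/25324 + 26086 = 724114457/25324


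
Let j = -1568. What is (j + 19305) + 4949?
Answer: 22686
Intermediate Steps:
(j + 19305) + 4949 = (-1568 + 19305) + 4949 = 17737 + 4949 = 22686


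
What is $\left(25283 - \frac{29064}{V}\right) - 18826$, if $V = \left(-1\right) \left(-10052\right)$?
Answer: $\frac{2317025}{359} \approx 6454.1$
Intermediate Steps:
$V = 10052$
$\left(25283 - \frac{29064}{V}\right) - 18826 = \left(25283 - \frac{29064}{10052}\right) - 18826 = \left(25283 - \frac{1038}{359}\right) - 18826 = \frac{9075559}{359} - 18826 = \frac{2317025}{359}$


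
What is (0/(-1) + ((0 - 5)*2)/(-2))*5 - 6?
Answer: 19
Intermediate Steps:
(0/(-1) + ((0 - 5)*2)/(-2))*5 - 6 = (0*(-1) - 5*2*(-½))*5 - 6 = (0 - 10*(-½))*5 - 6 = (0 + 5)*5 - 6 = 5*5 - 6 = 25 - 6 = 19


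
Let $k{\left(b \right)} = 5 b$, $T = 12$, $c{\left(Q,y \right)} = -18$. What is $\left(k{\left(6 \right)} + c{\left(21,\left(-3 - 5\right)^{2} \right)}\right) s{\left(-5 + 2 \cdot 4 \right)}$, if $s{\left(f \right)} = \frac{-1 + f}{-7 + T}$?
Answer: $\frac{24}{5} \approx 4.8$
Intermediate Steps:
$s{\left(f \right)} = - \frac{1}{5} + \frac{f}{5}$ ($s{\left(f \right)} = \frac{-1 + f}{-7 + 12} = \frac{-1 + f}{5} = \left(-1 + f\right) \frac{1}{5} = - \frac{1}{5} + \frac{f}{5}$)
$\left(k{\left(6 \right)} + c{\left(21,\left(-3 - 5\right)^{2} \right)}\right) s{\left(-5 + 2 \cdot 4 \right)} = \left(5 \cdot 6 - 18\right) \left(- \frac{1}{5} + \frac{-5 + 2 \cdot 4}{5}\right) = \left(30 - 18\right) \left(- \frac{1}{5} + \frac{-5 + 8}{5}\right) = 12 \left(- \frac{1}{5} + \frac{1}{5} \cdot 3\right) = 12 \left(- \frac{1}{5} + \frac{3}{5}\right) = 12 \cdot \frac{2}{5} = \frac{24}{5}$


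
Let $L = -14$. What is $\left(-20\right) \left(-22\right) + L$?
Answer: $426$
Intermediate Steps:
$\left(-20\right) \left(-22\right) + L = \left(-20\right) \left(-22\right) - 14 = 440 - 14 = 426$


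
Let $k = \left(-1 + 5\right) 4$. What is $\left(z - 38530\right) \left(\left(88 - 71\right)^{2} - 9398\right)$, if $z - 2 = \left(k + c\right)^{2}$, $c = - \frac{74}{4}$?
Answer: $\frac{1403578483}{4} \approx 3.5089 \cdot 10^{8}$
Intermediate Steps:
$k = 16$ ($k = 4 \cdot 4 = 16$)
$c = - \frac{37}{2}$ ($c = \left(-74\right) \frac{1}{4} = - \frac{37}{2} \approx -18.5$)
$z = \frac{33}{4}$ ($z = 2 + \left(16 - \frac{37}{2}\right)^{2} = 2 + \left(- \frac{5}{2}\right)^{2} = 2 + \frac{25}{4} = \frac{33}{4} \approx 8.25$)
$\left(z - 38530\right) \left(\left(88 - 71\right)^{2} - 9398\right) = \left(\frac{33}{4} - 38530\right) \left(\left(88 - 71\right)^{2} - 9398\right) = - \frac{154087 \left(17^{2} - 9398\right)}{4} = - \frac{154087 \left(289 - 9398\right)}{4} = \left(- \frac{154087}{4}\right) \left(-9109\right) = \frac{1403578483}{4}$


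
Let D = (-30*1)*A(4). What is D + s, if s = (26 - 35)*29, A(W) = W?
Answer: -381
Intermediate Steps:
s = -261 (s = -9*29 = -261)
D = -120 (D = -30*1*4 = -30*4 = -120)
D + s = -120 - 261 = -381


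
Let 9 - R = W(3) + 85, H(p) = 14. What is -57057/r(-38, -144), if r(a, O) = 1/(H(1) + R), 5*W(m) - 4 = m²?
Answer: 18429411/5 ≈ 3.6859e+6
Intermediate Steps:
W(m) = ⅘ + m²/5
R = -393/5 (R = 9 - ((⅘ + (⅕)*3²) + 85) = 9 - ((⅘ + (⅕)*9) + 85) = 9 - ((⅘ + 9/5) + 85) = 9 - (13/5 + 85) = 9 - 1*438/5 = 9 - 438/5 = -393/5 ≈ -78.600)
r(a, O) = -5/323 (r(a, O) = 1/(14 - 393/5) = 1/(-323/5) = -5/323)
-57057/r(-38, -144) = -57057/(-5/323) = -57057*(-323/5) = 18429411/5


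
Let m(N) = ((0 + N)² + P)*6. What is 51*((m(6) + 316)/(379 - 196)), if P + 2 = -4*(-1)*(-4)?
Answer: 7208/61 ≈ 118.16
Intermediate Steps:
P = -18 (P = -2 - 4*(-1)*(-4) = -2 + 4*(-4) = -2 - 16 = -18)
m(N) = -108 + 6*N² (m(N) = ((0 + N)² - 18)*6 = (N² - 18)*6 = (-18 + N²)*6 = -108 + 6*N²)
51*((m(6) + 316)/(379 - 196)) = 51*(((-108 + 6*6²) + 316)/(379 - 196)) = 51*(((-108 + 6*36) + 316)/183) = 51*(((-108 + 216) + 316)*(1/183)) = 51*((108 + 316)*(1/183)) = 51*(424*(1/183)) = 51*(424/183) = 7208/61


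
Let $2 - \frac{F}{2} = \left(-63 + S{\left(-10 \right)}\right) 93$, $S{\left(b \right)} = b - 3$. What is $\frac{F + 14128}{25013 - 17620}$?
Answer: $\frac{28268}{7393} \approx 3.8236$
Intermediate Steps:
$S{\left(b \right)} = -3 + b$
$F = 14140$ ($F = 4 - 2 \left(-63 - 13\right) 93 = 4 - 2 \left(\left(-76\right) 93\right) = 4 - -14136 = 4 + 14136 = 14140$)
$\frac{F + 14128}{25013 - 17620} = \frac{14140 + 14128}{25013 - 17620} = \frac{28268}{7393}$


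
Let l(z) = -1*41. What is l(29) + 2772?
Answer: 2731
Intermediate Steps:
l(z) = -41
l(29) + 2772 = -41 + 2772 = 2731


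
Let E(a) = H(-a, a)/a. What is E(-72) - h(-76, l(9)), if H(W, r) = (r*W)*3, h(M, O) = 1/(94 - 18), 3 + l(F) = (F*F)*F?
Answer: 16415/76 ≈ 215.99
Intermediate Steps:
l(F) = -3 + F³ (l(F) = -3 + (F*F)*F = -3 + F²*F = -3 + F³)
h(M, O) = 1/76
H(W, r) = 3*W*r (H(W, r) = (W*r)*3 = 3*W*r)
E(a) = -3*a (E(a) = (3*(-a)*a)/a = (-3*a²)/a = -3*a)
E(-72) - h(-76, l(9)) = -3*(-72) - 1*1/76 = 216 - 1/76 = 16415/76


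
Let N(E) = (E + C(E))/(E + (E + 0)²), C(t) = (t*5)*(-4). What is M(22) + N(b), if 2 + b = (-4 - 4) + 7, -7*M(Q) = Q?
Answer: 89/14 ≈ 6.3571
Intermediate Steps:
M(Q) = -Q/7
C(t) = -20*t (C(t) = (5*t)*(-4) = -20*t)
b = -3 (b = -2 + ((-4 - 4) + 7) = -2 + (-8 + 7) = -2 - 1 = -3)
N(E) = -19*E/(E + E²) (N(E) = (E - 20*E)/(E + (E + 0)²) = (-19*E)/(E + E²) = -19*E/(E + E²))
M(22) + N(b) = -⅐*22 - 19/(1 - 3) = -22/7 - 19/(-2) = -22/7 - 19*(-½) = -22/7 + 19/2 = 89/14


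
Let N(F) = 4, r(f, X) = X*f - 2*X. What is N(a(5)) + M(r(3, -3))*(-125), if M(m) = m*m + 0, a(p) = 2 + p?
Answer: -1121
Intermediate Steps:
r(f, X) = -2*X + X*f
M(m) = m² (M(m) = m² + 0 = m²)
N(a(5)) + M(r(3, -3))*(-125) = 4 + (-3*(-2 + 3))²*(-125) = 4 + (-3*1)²*(-125) = 4 + (-3)²*(-125) = 4 + 9*(-125) = 4 - 1125 = -1121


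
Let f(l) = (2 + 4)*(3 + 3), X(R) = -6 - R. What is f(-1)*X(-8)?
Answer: 72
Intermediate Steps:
f(l) = 36 (f(l) = 6*6 = 36)
f(-1)*X(-8) = 36*(-6 - 1*(-8)) = 36*(-6 + 8) = 36*2 = 72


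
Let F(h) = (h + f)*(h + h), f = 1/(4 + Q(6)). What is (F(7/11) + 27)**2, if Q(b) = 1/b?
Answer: 7233332401/9150625 ≈ 790.47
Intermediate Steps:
Q(b) = 1/b
f = 6/25 (f = 1/(4 + 1/6) = 1/(25/6) = 6/25 ≈ 0.24000)
F(h) = 2*h*(6/25 + h) (F(h) = (h + 6/25)*(h + h) = (6/25 + h)*(2*h) = 2*h*(6/25 + h))
(F(7/11) + 27)**2 = (2*(7/11)*(6 + 25*(7/11))/25 + 27)**2 = (2*(7*(1/11))*(6 + 25*(7*(1/11)))/25 + 27)**2 = ((2/25)*(7/11)*(6 + 25*(7/11)) + 27)**2 = ((2/25)*(7/11)*(6 + 175/11) + 27)**2 = ((2/25)*(7/11)*(241/11) + 27)**2 = (3374/3025 + 27)**2 = (85049/3025)**2 = 7233332401/9150625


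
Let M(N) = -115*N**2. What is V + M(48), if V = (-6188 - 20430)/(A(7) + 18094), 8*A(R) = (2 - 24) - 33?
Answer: -38339130064/144697 ≈ -2.6496e+5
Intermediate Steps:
A(R) = -55/8 (A(R) = ((2 - 24) - 33)/8 = (-22 - 33)/8 = (1/8)*(-55) = -55/8)
V = -212944/144697 (V = (-6188 - 20430)/(-55/8 + 18094) = -26618/144697/8 = -26618*8/144697 = -212944/144697 ≈ -1.4717)
V + M(48) = -212944/144697 - 115*48**2 = -212944/144697 - 115*2304 = -212944/144697 - 264960 = -38339130064/144697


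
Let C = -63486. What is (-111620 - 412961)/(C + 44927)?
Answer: 524581/18559 ≈ 28.266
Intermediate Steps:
(-111620 - 412961)/(C + 44927) = (-111620 - 412961)/(-63486 + 44927) = -524581/(-18559) = -524581*(-1/18559) = 524581/18559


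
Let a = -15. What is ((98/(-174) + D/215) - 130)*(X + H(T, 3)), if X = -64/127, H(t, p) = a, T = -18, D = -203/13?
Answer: 62547383954/30881955 ≈ 2025.4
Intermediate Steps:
D = -203/13 (D = -203*1/13 = -203/13 ≈ -15.615)
H(t, p) = -15
X = -64/127 (X = -64*1/127 = -64/127 ≈ -0.50394)
((98/(-174) + D/215) - 130)*(X + H(T, 3)) = ((98/(-174) - 203/13/215) - 130)*(-64/127 - 15) = ((98*(-1/174) - 203/13*1/215) - 130)*(-1969/127) = ((-49/87 - 203/2795) - 130)*(-1969/127) = (-154616/243165 - 130)*(-1969/127) = -31766066/243165*(-1969/127) = 62547383954/30881955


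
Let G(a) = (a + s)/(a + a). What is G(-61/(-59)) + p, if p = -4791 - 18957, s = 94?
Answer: -2891649/122 ≈ -23702.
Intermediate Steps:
G(a) = (94 + a)/(2*a) (G(a) = (a + 94)/(a + a) = (94 + a)/((2*a)) = (94 + a)*(1/(2*a)) = (94 + a)/(2*a))
p = -23748
G(-61/(-59)) + p = (94 - 61/(-59))/(2*((-61/(-59)))) - 23748 = (94 - 61*(-1/59))/(2*((-61*(-1/59)))) - 23748 = (94 + 61/59)/(2*(61/59)) - 23748 = (½)*(59/61)*(5607/59) - 23748 = 5607/122 - 23748 = -2891649/122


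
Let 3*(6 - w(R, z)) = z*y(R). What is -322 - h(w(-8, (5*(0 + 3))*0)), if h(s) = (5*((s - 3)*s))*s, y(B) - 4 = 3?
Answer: -862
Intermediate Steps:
y(B) = 7 (y(B) = 4 + 3 = 7)
w(R, z) = 6 - 7*z/3 (w(R, z) = 6 - z*7/3 = 6 - 7*z/3)
h(s) = 5*s**2*(-3 + s) (h(s) = (5*((-3 + s)*s))*s = (5*(s*(-3 + s)))*s = (5*s*(-3 + s))*s = 5*s**2*(-3 + s))
-322 - h(w(-8, (5*(0 + 3))*0)) = -322 - 5*(6 - 7*5*(0 + 3)*0/3)**2*(-3 + (6 - 7*5*(0 + 3)*0/3)) = -322 - 5*(6 - 7*5*3*0/3)**2*(-3 + (6 - 7*5*3*0/3)) = -322 - 5*(6 - 35*0)**2*(-3 + (6 - 35*0)) = -322 - 5*(6 - 7/3*0)**2*(-3 + (6 - 7/3*0)) = -322 - 5*(6 + 0)**2*(-3 + (6 + 0)) = -322 - 5*6**2*(-3 + 6) = -322 - 5*36*3 = -322 - 1*540 = -322 - 540 = -862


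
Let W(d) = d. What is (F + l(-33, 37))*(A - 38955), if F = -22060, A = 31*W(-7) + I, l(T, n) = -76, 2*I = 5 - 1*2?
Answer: 867078188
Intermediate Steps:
I = 3/2 (I = (5 - 1*2)/2 = (5 - 2)/2 = (½)*3 = 3/2 ≈ 1.5000)
A = -431/2 (A = 31*(-7) + 3/2 = -217 + 3/2 = -431/2 ≈ -215.50)
(F + l(-33, 37))*(A - 38955) = (-22060 - 76)*(-431/2 - 38955) = -22136*(-78341/2) = 867078188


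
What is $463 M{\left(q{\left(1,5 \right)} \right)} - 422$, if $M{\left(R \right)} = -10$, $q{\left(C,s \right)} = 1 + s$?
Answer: $-5052$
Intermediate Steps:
$463 M{\left(q{\left(1,5 \right)} \right)} - 422 = 463 \left(-10\right) - 422 = -4630 - 422 = -5052$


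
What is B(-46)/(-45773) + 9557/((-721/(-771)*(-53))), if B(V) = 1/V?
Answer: -2216384641459/11494241122 ≈ -192.83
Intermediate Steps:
B(-46)/(-45773) + 9557/((-721/(-771)*(-53))) = 1/(-46*(-45773)) + 9557/((-721/(-771)*(-53))) = -1/46*(-1/45773) + 9557/((-721*(-1/771)*(-53))) = 1/2105558 + 9557/(((721/771)*(-53))) = 1/2105558 + 9557/(-38213/771) = 1/2105558 + 9557*(-771/38213) = 1/2105558 - 7368447/38213 = -2216384641459/11494241122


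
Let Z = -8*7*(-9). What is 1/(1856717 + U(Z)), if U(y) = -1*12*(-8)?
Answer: 1/1856813 ≈ 5.3856e-7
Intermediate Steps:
Z = 504 (Z = -56*(-9) = 504)
U(y) = 96 (U(y) = -12*(-8) = 96)
1/(1856717 + U(Z)) = 1/(1856717 + 96) = 1/1856813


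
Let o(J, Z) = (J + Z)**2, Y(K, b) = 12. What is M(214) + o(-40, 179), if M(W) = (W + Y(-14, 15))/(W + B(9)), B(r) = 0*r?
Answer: 2067460/107 ≈ 19322.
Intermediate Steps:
B(r) = 0
M(W) = (12 + W)/W (M(W) = (W + 12)/(W + 0) = (12 + W)/W)
M(214) + o(-40, 179) = (12 + 214)/214 + (-40 + 179)**2 = (1/214)*226 + 139**2 = 113/107 + 19321 = 2067460/107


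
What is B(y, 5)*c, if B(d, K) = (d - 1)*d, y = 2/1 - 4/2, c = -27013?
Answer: 0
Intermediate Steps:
y = 0 (y = 2*1 - 4*½ = 2 - 2 = 0)
B(d, K) = d*(-1 + d) (B(d, K) = (-1 + d)*d = d*(-1 + d))
B(y, 5)*c = (0*(-1 + 0))*(-27013) = (0*(-1))*(-27013) = 0*(-27013) = 0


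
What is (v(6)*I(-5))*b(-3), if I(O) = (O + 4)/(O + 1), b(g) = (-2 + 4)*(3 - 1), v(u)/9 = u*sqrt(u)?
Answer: 54*sqrt(6) ≈ 132.27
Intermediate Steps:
v(u) = 9*u**(3/2) (v(u) = 9*(u*sqrt(u)) = 9*u**(3/2))
b(g) = 4 (b(g) = 2*2 = 4)
I(O) = (4 + O)/(1 + O)
(v(6)*I(-5))*b(-3) = ((9*6**(3/2))*((4 - 5)/(1 - 5)))*4 = ((9*(6*sqrt(6)))*(-1/(-4)))*4 = ((54*sqrt(6))*(-1/4*(-1)))*4 = ((54*sqrt(6))*(1/4))*4 = (27*sqrt(6)/2)*4 = 54*sqrt(6)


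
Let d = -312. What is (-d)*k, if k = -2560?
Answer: -798720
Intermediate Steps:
(-d)*k = -1*(-312)*(-2560) = 312*(-2560) = -798720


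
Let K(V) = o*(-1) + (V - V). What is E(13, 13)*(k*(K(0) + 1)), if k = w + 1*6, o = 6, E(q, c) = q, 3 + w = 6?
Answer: -585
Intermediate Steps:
w = 3 (w = -3 + 6 = 3)
K(V) = -6 (K(V) = 6*(-1) + (V - V) = -6 + 0 = -6)
k = 9 (k = 3 + 1*6 = 3 + 6 = 9)
E(13, 13)*(k*(K(0) + 1)) = 13*(9*(-6 + 1)) = 13*(9*(-5)) = 13*(-45) = -585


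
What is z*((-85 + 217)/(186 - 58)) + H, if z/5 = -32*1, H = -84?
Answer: -249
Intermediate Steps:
z = -160 (z = 5*(-32*1) = 5*(-32) = -160)
z*((-85 + 217)/(186 - 58)) + H = -160*(-85 + 217)/(186 - 58) - 84 = -21120/128 - 84 = -160*33/32 - 84 = -165 - 84 = -249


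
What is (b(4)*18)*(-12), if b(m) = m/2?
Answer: -432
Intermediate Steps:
b(m) = m/2 (b(m) = m*(½) = m/2)
(b(4)*18)*(-12) = (((½)*4)*18)*(-12) = (2*18)*(-12) = 36*(-12) = -432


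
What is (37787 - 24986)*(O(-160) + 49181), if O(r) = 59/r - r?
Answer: 101057507301/160 ≈ 6.3161e+8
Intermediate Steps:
O(r) = -r + 59/r
(37787 - 24986)*(O(-160) + 49181) = (37787 - 24986)*((-1*(-160) + 59/(-160)) + 49181) = 12801*((160 + 59*(-1/160)) + 49181) = 12801*((160 - 59/160) + 49181) = 12801*(25541/160 + 49181) = 12801*(7894501/160) = 101057507301/160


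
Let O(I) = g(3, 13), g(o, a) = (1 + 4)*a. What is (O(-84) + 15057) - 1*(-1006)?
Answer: 16128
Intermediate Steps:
g(o, a) = 5*a
O(I) = 65 (O(I) = 5*13 = 65)
(O(-84) + 15057) - 1*(-1006) = (65 + 15057) - 1*(-1006) = 15122 + 1006 = 16128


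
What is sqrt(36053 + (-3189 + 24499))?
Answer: sqrt(57363) ≈ 239.51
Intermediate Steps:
sqrt(36053 + (-3189 + 24499)) = sqrt(36053 + 21310) = sqrt(57363)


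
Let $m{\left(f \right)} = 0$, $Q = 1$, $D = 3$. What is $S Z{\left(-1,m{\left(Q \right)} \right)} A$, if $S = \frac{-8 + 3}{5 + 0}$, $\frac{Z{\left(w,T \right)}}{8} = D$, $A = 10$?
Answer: $-240$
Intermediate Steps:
$Z{\left(w,T \right)} = 24$ ($Z{\left(w,T \right)} = 8 \cdot 3 = 24$)
$S = -1$ ($S = - \frac{5}{5} = \left(-5\right) \frac{1}{5} = -1$)
$S Z{\left(-1,m{\left(Q \right)} \right)} A = \left(-1\right) 24 \cdot 10 = \left(-24\right) 10 = -240$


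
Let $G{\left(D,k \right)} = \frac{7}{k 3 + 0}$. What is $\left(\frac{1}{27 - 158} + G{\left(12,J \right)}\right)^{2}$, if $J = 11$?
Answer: $\frac{781456}{18688329} \approx 0.041815$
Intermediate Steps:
$G{\left(D,k \right)} = \frac{7}{3 k}$ ($G{\left(D,k \right)} = \frac{7}{3 k + 0} = \frac{7}{3 k}$)
$\left(\frac{1}{27 - 158} + G{\left(12,J \right)}\right)^{2} = \left(\frac{1}{27 - 158} + \frac{7}{3 \cdot 11}\right)^{2} = \left(\frac{1}{-131} + \frac{7}{3} \cdot \frac{1}{11}\right)^{2} = \left(- \frac{1}{131} + \frac{7}{33}\right)^{2} = \left(\frac{884}{4323}\right)^{2} = \frac{781456}{18688329}$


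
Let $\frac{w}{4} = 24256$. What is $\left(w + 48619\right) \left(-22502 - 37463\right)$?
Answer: $-8733482495$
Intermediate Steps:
$w = 97024$ ($w = 4 \cdot 24256 = 97024$)
$\left(w + 48619\right) \left(-22502 - 37463\right) = \left(97024 + 48619\right) \left(-22502 - 37463\right) = 145643 \left(-59965\right) = -8733482495$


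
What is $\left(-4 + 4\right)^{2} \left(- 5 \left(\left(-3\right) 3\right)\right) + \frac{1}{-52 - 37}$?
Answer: $- \frac{1}{89} \approx -0.011236$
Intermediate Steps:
$\left(-4 + 4\right)^{2} \left(- 5 \left(\left(-3\right) 3\right)\right) + \frac{1}{-52 - 37} = 0^{2} \left(\left(-5\right) \left(-9\right)\right) + \frac{1}{-89} = 0 \cdot 45 - \frac{1}{89} = 0 - \frac{1}{89} = - \frac{1}{89}$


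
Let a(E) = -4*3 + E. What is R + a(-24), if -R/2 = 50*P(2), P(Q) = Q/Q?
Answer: -136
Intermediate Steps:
a(E) = -12 + E
P(Q) = 1
R = -100 ≈ -100.00
R + a(-24) = -100 + (-12 - 24) = -100 - 36 = -136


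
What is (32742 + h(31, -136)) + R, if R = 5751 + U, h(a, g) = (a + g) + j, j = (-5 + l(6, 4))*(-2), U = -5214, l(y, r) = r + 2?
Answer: 33172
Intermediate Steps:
l(y, r) = 2 + r
j = -2 (j = (-5 + (2 + 4))*(-2) = (-5 + 6)*(-2) = 1*(-2) = -2)
h(a, g) = -2 + a + g (h(a, g) = (a + g) - 2 = -2 + a + g)
R = 537 (R = 5751 - 5214 = 537)
(32742 + h(31, -136)) + R = (32742 + (-2 + 31 - 136)) + 537 = (32742 - 107) + 537 = 32635 + 537 = 33172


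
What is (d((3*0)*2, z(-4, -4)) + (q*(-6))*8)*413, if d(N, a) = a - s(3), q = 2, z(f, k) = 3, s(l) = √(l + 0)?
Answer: -38409 - 413*√3 ≈ -39124.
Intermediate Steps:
s(l) = √l
d(N, a) = a - √3
(d((3*0)*2, z(-4, -4)) + (q*(-6))*8)*413 = ((3 - √3) + (2*(-6))*8)*413 = ((3 - √3) - 12*8)*413 = ((3 - √3) - 96)*413 = (-93 - √3)*413 = -38409 - 413*√3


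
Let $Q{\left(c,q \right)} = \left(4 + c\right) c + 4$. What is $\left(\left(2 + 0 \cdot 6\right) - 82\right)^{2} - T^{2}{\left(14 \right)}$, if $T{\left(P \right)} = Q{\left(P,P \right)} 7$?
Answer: $-3204864$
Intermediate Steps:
$Q{\left(c,q \right)} = 4 + c \left(4 + c\right)$ ($Q{\left(c,q \right)} = c \left(4 + c\right) + 4 = 4 + c \left(4 + c\right)$)
$T{\left(P \right)} = 28 + 7 P^{2} + 28 P$ ($T{\left(P \right)} = \left(4 + P^{2} + 4 P\right) 7 = 28 + 7 P^{2} + 28 P$)
$\left(\left(2 + 0 \cdot 6\right) - 82\right)^{2} - T^{2}{\left(14 \right)} = \left(\left(2 + 0 \cdot 6\right) - 82\right)^{2} - \left(28 + 7 \cdot 14^{2} + 28 \cdot 14\right)^{2} = \left(\left(2 + 0\right) - 82\right)^{2} - \left(28 + 7 \cdot 196 + 392\right)^{2} = \left(2 - 82\right)^{2} - \left(28 + 1372 + 392\right)^{2} = \left(-80\right)^{2} - 1792^{2} = 6400 - 3211264 = -3204864$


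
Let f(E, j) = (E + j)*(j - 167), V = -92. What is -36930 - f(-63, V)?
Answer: -77075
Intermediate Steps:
f(E, j) = (-167 + j)*(E + j) (f(E, j) = (E + j)*(-167 + j) = (-167 + j)*(E + j))
-36930 - f(-63, V) = -36930 - ((-92)**2 - 167*(-63) - 167*(-92) - 63*(-92)) = -36930 - (8464 + 10521 + 15364 + 5796) = -36930 - 1*40145 = -36930 - 40145 = -77075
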